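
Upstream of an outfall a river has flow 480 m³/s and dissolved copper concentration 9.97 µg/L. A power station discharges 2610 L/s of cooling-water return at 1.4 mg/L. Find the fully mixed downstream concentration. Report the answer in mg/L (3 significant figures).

2610 L/s = 2.61 m³/s.
9.97 µg/L = 0.00997 mg/L.
Flow-weighted mixing gives C = (2.61·1.4 + 480·0.00997) / (2.61 + 480) = 8.44/482.6 = 0.01749 mg/L.

0.0175 mg/L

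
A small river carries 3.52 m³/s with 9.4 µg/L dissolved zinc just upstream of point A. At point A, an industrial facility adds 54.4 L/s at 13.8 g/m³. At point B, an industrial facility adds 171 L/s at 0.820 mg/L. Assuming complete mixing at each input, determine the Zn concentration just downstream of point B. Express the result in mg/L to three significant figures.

9.4 µg/L = 0.0094 mg/L.
54.4 L/s = 0.0544 m³/s.
After input A: C = (3.52·0.0094 + 0.0544·13.8) / 3.574 = 0.2193 mg/L.
171 L/s = 0.171 m³/s.
After input B: C = (3.574·0.2193 + 0.171·0.82) / 3.745 = 0.2467 mg/L.

0.247 mg/L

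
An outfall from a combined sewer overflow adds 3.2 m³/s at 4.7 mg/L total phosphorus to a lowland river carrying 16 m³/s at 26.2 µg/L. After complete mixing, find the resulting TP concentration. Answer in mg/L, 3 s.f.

0.805 mg/L

26.2 µg/L = 0.0262 mg/L.
Conservation of mass across the mixing zone: C = (3.2·4.7 + 16·0.0262) / (3.2 + 16) = 15.46/19.2 = 0.8052 mg/L.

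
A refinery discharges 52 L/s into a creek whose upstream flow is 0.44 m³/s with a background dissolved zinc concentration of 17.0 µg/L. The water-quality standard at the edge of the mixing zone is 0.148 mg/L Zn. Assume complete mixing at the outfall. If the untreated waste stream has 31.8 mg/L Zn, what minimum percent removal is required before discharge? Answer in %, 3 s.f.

52 L/s = 0.052 m³/s.
17.0 µg/L = 0.017 mg/L.
Mass balance: 0.148·0.492 = 0.052·Cₑ + 0.44·0.017.
Cₑ = (0.07282 − 0.00748) / 0.052 = 1.256 mg/L.
Required removal = 1 − 1.256/31.8 = 96.05 %.

96.0 %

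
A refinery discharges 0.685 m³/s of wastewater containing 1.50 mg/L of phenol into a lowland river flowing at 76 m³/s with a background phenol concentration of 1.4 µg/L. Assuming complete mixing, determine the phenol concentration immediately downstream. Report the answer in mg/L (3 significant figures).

1.4 µg/L = 0.0014 mg/L.
By mass balance at complete mixing, C = (0.685·1.5 + 76·0.0014) / (0.685 + 76) = 1.134/76.69 = 0.01479 mg/L.

0.0148 mg/L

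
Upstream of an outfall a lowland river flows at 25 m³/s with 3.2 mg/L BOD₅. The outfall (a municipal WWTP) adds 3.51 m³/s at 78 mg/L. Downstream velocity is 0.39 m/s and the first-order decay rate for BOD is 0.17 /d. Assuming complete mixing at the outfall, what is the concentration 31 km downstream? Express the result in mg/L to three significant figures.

After complete mixing, C₀ = (3.51·78 + 25·3.2) / 28.51 = 12.41 mg/L.
Travel time t = 3.1e+04 m / 0.39 m/s = 7.949e+04 s = 0.92 d.
C = 12.41·exp(−0.17·0.92) = 12.41·0.8552 = 10.61 mg/L.

10.6 mg/L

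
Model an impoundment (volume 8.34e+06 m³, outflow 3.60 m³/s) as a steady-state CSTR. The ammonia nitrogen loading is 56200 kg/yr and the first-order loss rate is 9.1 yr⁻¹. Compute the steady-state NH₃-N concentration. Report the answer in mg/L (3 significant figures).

0.297 mg/L

Outflow Q = 3.60 m³/s × 3.156e+07 s/yr = 1.136e+08 m³/yr.
Steady-state CSTR mass balance: W = Q·C + k·V·C, so C = W/(Q + kV).
Q + kV = 1.136e+08 + 9.1·8.34e+06 = 1.895e+08 m³/yr.
C = 56200/1.895e+08 = 0.0002966 kg/m³ = 0.2966 mg/L.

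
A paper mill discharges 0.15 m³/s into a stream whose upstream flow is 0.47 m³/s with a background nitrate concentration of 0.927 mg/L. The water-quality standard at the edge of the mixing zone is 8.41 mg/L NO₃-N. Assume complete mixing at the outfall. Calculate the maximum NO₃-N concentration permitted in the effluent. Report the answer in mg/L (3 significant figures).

Mass balance: 8.41·0.62 = 0.15·Cₑ + 0.47·0.927.
Cₑ = (5.214 − 0.4357) / 0.15 = 31.86 mg/L.

31.9 mg/L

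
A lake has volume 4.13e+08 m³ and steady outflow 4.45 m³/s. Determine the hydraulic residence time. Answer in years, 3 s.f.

2.94 yr

Q = 4.45 m³/s × 3.156e+07 s/yr = 1.404e+08 m³/yr.
Hydraulic residence time τ = V/Q = 4.13e+08/1.404e+08 = 2.941 yr.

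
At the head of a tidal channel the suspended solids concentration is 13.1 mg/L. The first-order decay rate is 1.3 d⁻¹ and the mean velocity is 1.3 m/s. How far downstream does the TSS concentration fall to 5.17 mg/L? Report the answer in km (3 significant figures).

From C = C₀·e^(−kt), t = ln(C₀/C)/k = ln(13.1/5.17)/1.3 = 0.9297/1.3 = 0.7152 d.
Distance = v·t = 1.3 m/s × 6.179e+04 s = 8.033e+04 m = 80.33 km.

80.3 km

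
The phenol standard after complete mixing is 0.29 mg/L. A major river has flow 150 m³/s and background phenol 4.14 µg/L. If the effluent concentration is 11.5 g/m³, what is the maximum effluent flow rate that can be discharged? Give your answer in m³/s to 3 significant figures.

3.83 m³/s

4.14 µg/L = 0.00414 mg/L.
Mass balance at complete mixing: C_std·(Q_w + Q_r) = Q_w·C_e + Q_r·C_b.
Rearranging, Q_w = Q_r·(C_std − C_b)/(C_e − C_std) = 150·(0.29 − 0.00414) / (11.5 − 0.29) = 3.825 m³/s.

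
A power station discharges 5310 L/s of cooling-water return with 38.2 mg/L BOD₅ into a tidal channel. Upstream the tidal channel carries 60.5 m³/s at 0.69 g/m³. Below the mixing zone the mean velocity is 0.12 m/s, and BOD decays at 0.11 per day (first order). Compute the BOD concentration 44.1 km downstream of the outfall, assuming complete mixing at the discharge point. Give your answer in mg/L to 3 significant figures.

2.33 mg/L

5310 L/s = 5.31 m³/s.
After complete mixing, C₀ = (5.31·38.2 + 60.5·0.69) / 65.81 = 3.717 mg/L.
Travel time t = 4.41e+04 m / 0.12 m/s = 3.675e+05 s = 4.253 d.
C = 3.717·exp(−0.11·4.253) = 3.717·0.6263 = 2.328 mg/L.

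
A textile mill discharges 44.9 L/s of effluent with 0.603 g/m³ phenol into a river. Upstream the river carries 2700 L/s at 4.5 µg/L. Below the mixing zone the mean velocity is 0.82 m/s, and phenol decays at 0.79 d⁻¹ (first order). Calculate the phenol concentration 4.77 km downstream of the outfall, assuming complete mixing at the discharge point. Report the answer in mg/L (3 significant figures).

0.0135 mg/L

44.9 L/s = 0.0449 m³/s.
2700 L/s = 2.7 m³/s.
4.5 µg/L = 0.0045 mg/L.
After complete mixing, C₀ = (0.0449·0.603 + 2.7·0.0045) / 2.745 = 0.01429 mg/L.
Travel time t = 4770 m / 0.82 m/s = 5817 s = 0.06733 d.
C = 0.01429·exp(−0.79·0.06733) = 0.01429·0.9482 = 0.01355 mg/L.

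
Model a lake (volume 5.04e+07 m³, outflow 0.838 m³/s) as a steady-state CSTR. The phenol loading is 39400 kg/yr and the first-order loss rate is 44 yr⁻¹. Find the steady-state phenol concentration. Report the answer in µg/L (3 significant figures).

17.6 µg/L

Outflow Q = 0.838 m³/s × 3.156e+07 s/yr = 2.645e+07 m³/yr.
Steady-state CSTR mass balance: W = Q·C + k·V·C, so C = W/(Q + kV).
Q + kV = 2.645e+07 + 44·5.04e+07 = 2.244e+09 m³/yr.
C = 39400/2.244e+09 = 1.756e-05 kg/m³ = 0.01756 mg/L = 17.56 µg/L.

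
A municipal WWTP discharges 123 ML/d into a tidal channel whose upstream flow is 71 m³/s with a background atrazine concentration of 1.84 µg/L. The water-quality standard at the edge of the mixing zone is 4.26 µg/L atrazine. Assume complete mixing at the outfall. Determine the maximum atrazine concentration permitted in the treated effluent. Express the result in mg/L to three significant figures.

123 ML/d = 1.424 m³/s.
1.84 µg/L = 0.00184 mg/L.
4.26 µg/L = 0.00426 mg/L.
Mass balance: 0.00426·72.42 = 1.424·Cₑ + 71·0.00184.
Cₑ = (0.3085 − 0.1306) / 1.424 = 0.125 mg/L.

0.125 mg/L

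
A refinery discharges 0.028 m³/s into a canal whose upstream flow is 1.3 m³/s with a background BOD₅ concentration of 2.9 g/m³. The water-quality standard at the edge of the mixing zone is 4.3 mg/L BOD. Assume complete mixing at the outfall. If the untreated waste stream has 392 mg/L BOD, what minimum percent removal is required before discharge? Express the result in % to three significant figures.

82.3 %

Mass balance: 4.3·1.328 = 0.028·Cₑ + 1.3·2.9.
Cₑ = (5.71 − 3.77) / 0.028 = 69.3 mg/L.
Required removal = 1 − 69.3/392 = 82.32 %.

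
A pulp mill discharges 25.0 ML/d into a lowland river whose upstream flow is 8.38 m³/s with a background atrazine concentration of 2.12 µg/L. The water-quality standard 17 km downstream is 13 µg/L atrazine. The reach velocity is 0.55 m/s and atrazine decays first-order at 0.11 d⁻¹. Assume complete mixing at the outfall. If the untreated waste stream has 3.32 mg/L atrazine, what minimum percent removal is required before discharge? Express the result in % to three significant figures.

89.6 %

25.0 ML/d = 0.2894 m³/s.
2.12 µg/L = 0.00212 mg/L.
13 µg/L = 0.013 mg/L.
Travel time to the compliance point: t = 1.7e+04/0.55 = 3.091e+04 s = 0.3577 d; decay factor exp(−0.11·0.3577) = 0.9614.
So the concentration just after mixing may be at most 0.013/0.9614 = 0.01352 mg/L.
Mass balance: 0.01352·8.669 = 0.2894·Cₑ + 8.38·0.00212.
Cₑ = (0.1172 − 0.01777) / 0.2894 = 0.3437 mg/L.
Required removal = 1 − 0.3437/3.32 = 89.65 %.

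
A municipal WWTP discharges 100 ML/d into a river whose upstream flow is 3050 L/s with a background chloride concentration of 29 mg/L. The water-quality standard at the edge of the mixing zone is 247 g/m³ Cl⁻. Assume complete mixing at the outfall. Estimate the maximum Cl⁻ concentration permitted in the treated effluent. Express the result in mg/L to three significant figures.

100 ML/d = 1.157 m³/s.
3050 L/s = 3.05 m³/s.
Mass balance: 247·4.207 = 1.157·Cₑ + 3.05·29.
Cₑ = (1039 − 88.45) / 1.157 = 821.5 mg/L.

821 mg/L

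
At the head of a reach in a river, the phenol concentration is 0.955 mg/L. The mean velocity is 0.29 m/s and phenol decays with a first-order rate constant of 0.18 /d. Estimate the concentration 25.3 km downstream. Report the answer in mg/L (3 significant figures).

Travel time t = 25.3 km / 0.29 m/s = 2.53e+04/0.29 = 8.724e+04 s = 1.01 d.
First-order decay: C = 0.955·exp(−0.18·1.01) = 0.955·0.8338 = 0.7963 mg/L.

0.796 mg/L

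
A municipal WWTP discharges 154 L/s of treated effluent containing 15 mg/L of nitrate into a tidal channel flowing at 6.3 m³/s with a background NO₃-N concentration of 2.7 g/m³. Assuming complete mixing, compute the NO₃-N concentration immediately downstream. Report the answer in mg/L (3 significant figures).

2.99 mg/L

154 L/s = 0.154 m³/s.
By mass balance at complete mixing, C = (0.154·15 + 6.3·2.7) / (0.154 + 6.3) = 19.32/6.454 = 2.993 mg/L.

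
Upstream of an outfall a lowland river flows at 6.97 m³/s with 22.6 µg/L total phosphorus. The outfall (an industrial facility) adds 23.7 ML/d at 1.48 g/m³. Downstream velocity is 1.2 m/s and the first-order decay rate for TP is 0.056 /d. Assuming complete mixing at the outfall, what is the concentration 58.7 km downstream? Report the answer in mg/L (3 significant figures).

0.0754 mg/L

23.7 ML/d = 0.2743 m³/s.
22.6 µg/L = 0.0226 mg/L.
After complete mixing, C₀ = (0.2743·1.48 + 6.97·0.0226) / 7.244 = 0.07778 mg/L.
Travel time t = 5.87e+04 m / 1.2 m/s = 4.892e+04 s = 0.5662 d.
C = 0.07778·exp(−0.056·0.5662) = 0.07778·0.9688 = 0.07536 mg/L.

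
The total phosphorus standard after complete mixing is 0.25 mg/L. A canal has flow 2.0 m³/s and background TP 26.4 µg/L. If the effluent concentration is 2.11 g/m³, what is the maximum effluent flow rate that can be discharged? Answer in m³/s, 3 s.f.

26.4 µg/L = 0.0264 mg/L.
Mass balance at complete mixing: C_std·(Q_w + Q_r) = Q_w·C_e + Q_r·C_b.
Rearranging, Q_w = Q_r·(C_std − C_b)/(C_e − C_std) = 2.0·(0.25 − 0.0264) / (2.11 − 0.25) = 0.2404 m³/s.

0.240 m³/s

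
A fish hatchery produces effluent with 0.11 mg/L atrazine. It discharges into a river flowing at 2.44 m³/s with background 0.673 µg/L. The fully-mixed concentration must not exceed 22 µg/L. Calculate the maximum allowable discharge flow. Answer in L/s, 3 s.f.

0.673 µg/L = 0.000673 mg/L.
22 µg/L = 0.022 mg/L.
Mass balance at complete mixing: C_std·(Q_w + Q_r) = Q_w·C_e + Q_r·C_b.
Rearranging, Q_w = Q_r·(C_std − C_b)/(C_e − C_std) = 2.44·(0.022 − 0.000673) / (0.11 − 0.022) = 0.5913 m³/s.
= 591.3 L/s.

591 L/s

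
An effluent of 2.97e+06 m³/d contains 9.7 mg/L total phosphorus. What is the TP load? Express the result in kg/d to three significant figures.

2.97e+06 m³/d = 34.38 m³/s.
Mass flux = Q·C = 34.38 m³/s × 9.7 g/m³ = 333.4 g/s.
= 333.4 g/s × 86.4 = 2.881e+04 kg/d.

28800 kg/d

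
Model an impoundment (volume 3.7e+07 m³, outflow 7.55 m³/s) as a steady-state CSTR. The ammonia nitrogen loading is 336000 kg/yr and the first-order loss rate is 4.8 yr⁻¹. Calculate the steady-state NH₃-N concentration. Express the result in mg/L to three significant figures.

Outflow Q = 7.55 m³/s × 3.156e+07 s/yr = 2.383e+08 m³/yr.
Steady-state CSTR mass balance: W = Q·C + k·V·C, so C = W/(Q + kV).
Q + kV = 2.383e+08 + 4.8·3.7e+07 = 4.159e+08 m³/yr.
C = 336000/4.159e+08 = 0.000808 kg/m³ = 0.808 mg/L.

0.808 mg/L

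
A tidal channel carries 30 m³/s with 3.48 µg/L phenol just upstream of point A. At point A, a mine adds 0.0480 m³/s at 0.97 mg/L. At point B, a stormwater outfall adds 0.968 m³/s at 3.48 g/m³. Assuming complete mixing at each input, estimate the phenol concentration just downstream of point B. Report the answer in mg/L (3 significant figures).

0.113 mg/L

3.48 µg/L = 0.00348 mg/L.
After input A: C = (30·0.00348 + 0.048·0.97) / 30.05 = 0.005024 mg/L.
After input B: C = (30.05·0.005024 + 0.968·3.48) / 31.02 = 0.1135 mg/L.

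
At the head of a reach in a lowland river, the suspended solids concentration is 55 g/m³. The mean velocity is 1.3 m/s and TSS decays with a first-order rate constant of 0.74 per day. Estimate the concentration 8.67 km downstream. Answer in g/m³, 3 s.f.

Travel time t = 8.67 km / 1.3 m/s = 8670/1.3 = 6669 s = 0.07719 d.
First-order decay: C = 55·exp(−0.74·0.07719) = 55·0.9445 = 51.95 g/m³.

51.9 g/m³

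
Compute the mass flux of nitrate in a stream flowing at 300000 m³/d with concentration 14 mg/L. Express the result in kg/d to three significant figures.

4200 kg/d

300000 m³/d = 3.472 m³/s.
Mass flux = Q·C = 3.472 m³/s × 14 g/m³ = 48.61 g/s.
= 48.61 g/s × 86.4 = 4200 kg/d.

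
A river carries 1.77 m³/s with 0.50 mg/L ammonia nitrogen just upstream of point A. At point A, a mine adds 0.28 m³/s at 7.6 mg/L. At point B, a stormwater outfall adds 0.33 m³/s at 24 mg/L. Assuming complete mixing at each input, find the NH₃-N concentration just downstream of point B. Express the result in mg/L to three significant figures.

4.59 mg/L

After input A: C = (1.77·0.5 + 0.28·7.6) / 2.05 = 1.47 mg/L.
After input B: C = (2.05·1.47 + 0.33·24) / 2.38 = 4.594 mg/L.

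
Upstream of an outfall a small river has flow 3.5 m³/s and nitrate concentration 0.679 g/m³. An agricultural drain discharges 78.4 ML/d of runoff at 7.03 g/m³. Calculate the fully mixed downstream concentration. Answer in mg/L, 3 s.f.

1.99 mg/L

78.4 ML/d = 0.9074 m³/s.
By mass balance at complete mixing, C = (0.9074·7.03 + 3.5·0.679) / (0.9074 + 3.5) = 8.756/4.407 = 1.987 mg/L.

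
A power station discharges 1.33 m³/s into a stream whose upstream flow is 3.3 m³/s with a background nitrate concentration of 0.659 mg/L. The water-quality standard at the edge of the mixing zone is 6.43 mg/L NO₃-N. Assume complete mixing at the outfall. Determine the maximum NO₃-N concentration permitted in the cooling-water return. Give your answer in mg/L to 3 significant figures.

20.7 mg/L

Mass balance: 6.43·4.63 = 1.33·Cₑ + 3.3·0.659.
Cₑ = (29.77 − 2.175) / 1.33 = 20.75 mg/L.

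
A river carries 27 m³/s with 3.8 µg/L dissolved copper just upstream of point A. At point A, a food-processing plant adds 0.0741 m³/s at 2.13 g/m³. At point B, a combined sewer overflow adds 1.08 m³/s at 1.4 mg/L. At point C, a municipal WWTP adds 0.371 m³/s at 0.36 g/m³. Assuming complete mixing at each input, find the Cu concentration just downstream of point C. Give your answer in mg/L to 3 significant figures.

0.0668 mg/L

3.8 µg/L = 0.0038 mg/L.
After input A: C = (27·0.0038 + 0.0741·2.13) / 27.07 = 0.009619 mg/L.
After input B: C = (27.07·0.009619 + 1.08·1.4) / 28.15 = 0.06295 mg/L.
After input C: C = (28.15·0.06295 + 0.371·0.36) / 28.53 = 0.06682 mg/L.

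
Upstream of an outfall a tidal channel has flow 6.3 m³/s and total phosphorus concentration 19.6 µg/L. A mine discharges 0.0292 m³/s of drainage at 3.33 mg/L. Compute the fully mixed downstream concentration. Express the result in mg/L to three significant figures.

19.6 µg/L = 0.0196 mg/L.
Conservation of mass across the mixing zone: C = (0.0292·3.33 + 6.3·0.0196) / (0.0292 + 6.3) = 0.2207/6.329 = 0.03487 mg/L.

0.0349 mg/L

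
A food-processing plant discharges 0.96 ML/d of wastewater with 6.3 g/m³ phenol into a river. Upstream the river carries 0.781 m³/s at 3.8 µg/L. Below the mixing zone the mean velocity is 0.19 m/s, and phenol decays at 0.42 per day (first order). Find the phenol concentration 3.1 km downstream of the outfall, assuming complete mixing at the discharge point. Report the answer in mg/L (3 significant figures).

0.0851 mg/L

0.96 ML/d = 0.01111 m³/s.
3.8 µg/L = 0.0038 mg/L.
After complete mixing, C₀ = (0.01111·6.3 + 0.781·0.0038) / 0.7921 = 0.09212 mg/L.
Travel time t = 3100 m / 0.19 m/s = 1.632e+04 s = 0.1888 d.
C = 0.09212·exp(−0.42·0.1888) = 0.09212·0.9238 = 0.08509 mg/L.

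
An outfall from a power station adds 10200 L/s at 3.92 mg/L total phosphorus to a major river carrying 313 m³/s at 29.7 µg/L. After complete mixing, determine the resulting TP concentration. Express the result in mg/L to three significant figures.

0.152 mg/L

10200 L/s = 10.2 m³/s.
29.7 µg/L = 0.0297 mg/L.
Flow-weighted mixing gives C = (10.2·3.92 + 313·0.0297) / (10.2 + 313) = 49.28/323.2 = 0.1525 mg/L.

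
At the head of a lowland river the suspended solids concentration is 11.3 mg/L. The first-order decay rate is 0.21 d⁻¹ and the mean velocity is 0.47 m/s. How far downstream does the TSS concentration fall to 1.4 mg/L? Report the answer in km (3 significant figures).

404 km

From C = C₀·e^(−kt), t = ln(C₀/C)/k = ln(11.3/1.4)/0.21 = 2.088/0.21 = 9.944 d.
Distance = v·t = 0.47 m/s × 8.592e+05 s = 4.038e+05 m = 403.8 km.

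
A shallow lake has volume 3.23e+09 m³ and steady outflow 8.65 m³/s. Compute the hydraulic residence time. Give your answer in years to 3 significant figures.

Q = 8.65 m³/s × 3.156e+07 s/yr = 2.73e+08 m³/yr.
Hydraulic residence time τ = V/Q = 3.23e+09/2.73e+08 = 11.83 yr.

11.8 yr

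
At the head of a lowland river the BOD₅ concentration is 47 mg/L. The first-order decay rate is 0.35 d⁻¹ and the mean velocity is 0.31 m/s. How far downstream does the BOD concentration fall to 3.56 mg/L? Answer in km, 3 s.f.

From C = C₀·e^(−kt), t = ln(C₀/C)/k = ln(47/3.56)/0.35 = 2.58/0.35 = 7.373 d.
Distance = v·t = 0.31 m/s × 6.37e+05 s = 1.975e+05 m = 197.5 km.

197 km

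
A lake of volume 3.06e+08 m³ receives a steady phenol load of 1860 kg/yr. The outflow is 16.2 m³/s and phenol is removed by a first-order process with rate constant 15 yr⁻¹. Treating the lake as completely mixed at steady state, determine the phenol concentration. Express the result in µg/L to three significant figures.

0.365 µg/L

Outflow Q = 16.2 m³/s × 3.156e+07 s/yr = 5.112e+08 m³/yr.
Steady-state CSTR mass balance: W = Q·C + k·V·C, so C = W/(Q + kV).
Q + kV = 5.112e+08 + 15·3.06e+08 = 5.101e+09 m³/yr.
C = 1860/5.101e+09 = 3.646e-07 kg/m³ = 0.0003646 mg/L = 0.3646 µg/L.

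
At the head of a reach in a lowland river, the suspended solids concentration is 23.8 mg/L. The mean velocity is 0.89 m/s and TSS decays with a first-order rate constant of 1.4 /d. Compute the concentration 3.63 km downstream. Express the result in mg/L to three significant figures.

22.3 mg/L

Travel time t = 3.63 km / 0.89 m/s = 3630/0.89 = 4079 s = 0.04721 d.
First-order decay: C = 23.8·exp(−1.4·0.04721) = 23.8·0.936 = 22.28 mg/L.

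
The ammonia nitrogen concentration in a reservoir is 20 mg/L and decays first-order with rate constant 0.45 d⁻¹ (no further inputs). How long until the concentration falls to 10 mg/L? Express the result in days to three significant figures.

1.54 d

t = ln(C₀/C)/k = ln(20/10)/0.45 = 0.6931/0.45 = 1.54 d.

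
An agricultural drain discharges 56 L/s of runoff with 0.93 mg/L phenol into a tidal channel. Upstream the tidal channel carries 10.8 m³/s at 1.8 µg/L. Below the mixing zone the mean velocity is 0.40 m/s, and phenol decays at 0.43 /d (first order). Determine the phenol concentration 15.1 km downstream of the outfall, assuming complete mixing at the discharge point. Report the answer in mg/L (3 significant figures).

56 L/s = 0.056 m³/s.
1.8 µg/L = 0.0018 mg/L.
After complete mixing, C₀ = (0.056·0.93 + 10.8·0.0018) / 10.86 = 0.006588 mg/L.
Travel time t = 1.51e+04 m / 0.40 m/s = 3.775e+04 s = 0.4369 d.
C = 0.006588·exp(−0.43·0.4369) = 0.006588·0.8287 = 0.00546 mg/L.

0.00546 mg/L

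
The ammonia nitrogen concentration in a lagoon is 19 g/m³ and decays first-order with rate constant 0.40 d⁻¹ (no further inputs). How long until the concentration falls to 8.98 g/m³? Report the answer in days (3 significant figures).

t = ln(C₀/C)/k = ln(19/8.98)/0.40 = 0.7494/0.40 = 1.874 d.

1.87 d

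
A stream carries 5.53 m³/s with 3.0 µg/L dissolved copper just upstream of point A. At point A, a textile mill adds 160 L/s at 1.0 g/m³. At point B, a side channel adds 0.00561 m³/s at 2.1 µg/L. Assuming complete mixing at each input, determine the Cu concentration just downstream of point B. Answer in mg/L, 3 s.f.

3.0 µg/L = 0.003 mg/L.
160 L/s = 0.16 m³/s.
After input A: C = (5.53·0.003 + 0.16·1) / 5.69 = 0.03104 mg/L.
2.1 µg/L = 0.0021 mg/L.
After input B: C = (5.69·0.03104 + 0.00561·0.0021) / 5.696 = 0.03101 mg/L.

0.0310 mg/L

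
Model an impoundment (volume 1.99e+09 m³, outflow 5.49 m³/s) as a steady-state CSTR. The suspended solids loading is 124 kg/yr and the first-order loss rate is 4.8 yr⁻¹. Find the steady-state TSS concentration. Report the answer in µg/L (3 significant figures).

Outflow Q = 5.49 m³/s × 3.156e+07 s/yr = 1.733e+08 m³/yr.
Steady-state CSTR mass balance: W = Q·C + k·V·C, so C = W/(Q + kV).
Q + kV = 1.733e+08 + 4.8·1.99e+09 = 9.725e+09 m³/yr.
C = 124/9.725e+09 = 1.275e-08 kg/m³ = 1.275e-05 mg/L = 0.01275 µg/L.

0.0128 µg/L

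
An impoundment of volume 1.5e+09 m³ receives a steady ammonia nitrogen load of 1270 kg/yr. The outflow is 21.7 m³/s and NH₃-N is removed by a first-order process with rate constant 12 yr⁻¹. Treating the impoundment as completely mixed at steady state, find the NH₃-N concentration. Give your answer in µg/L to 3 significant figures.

0.0680 µg/L

Outflow Q = 21.7 m³/s × 3.156e+07 s/yr = 6.848e+08 m³/yr.
Steady-state CSTR mass balance: W = Q·C + k·V·C, so C = W/(Q + kV).
Q + kV = 6.848e+08 + 12·1.5e+09 = 1.868e+10 m³/yr.
C = 1270/1.868e+10 = 6.797e-08 kg/m³ = 6.797e-05 mg/L = 0.06797 µg/L.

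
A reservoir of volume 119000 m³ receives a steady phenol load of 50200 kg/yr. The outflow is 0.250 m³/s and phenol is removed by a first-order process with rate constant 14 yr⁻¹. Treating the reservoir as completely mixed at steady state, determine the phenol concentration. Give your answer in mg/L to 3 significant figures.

Outflow Q = 0.250 m³/s × 3.156e+07 s/yr = 7.889e+06 m³/yr.
Steady-state CSTR mass balance: W = Q·C + k·V·C, so C = W/(Q + kV).
Q + kV = 7.889e+06 + 14·119000 = 9.555e+06 m³/yr.
C = 50200/9.555e+06 = 0.005254 kg/m³ = 5.254 mg/L.

5.25 mg/L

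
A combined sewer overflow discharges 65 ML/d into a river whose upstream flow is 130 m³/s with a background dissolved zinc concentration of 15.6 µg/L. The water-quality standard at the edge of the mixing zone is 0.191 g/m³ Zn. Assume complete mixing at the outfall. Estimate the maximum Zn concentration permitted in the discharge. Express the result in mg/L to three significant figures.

30.5 mg/L

65 ML/d = 0.7523 m³/s.
15.6 µg/L = 0.0156 mg/L.
Mass balance: 0.191·130.8 = 0.7523·Cₑ + 130·0.0156.
Cₑ = (24.97 − 2.028) / 0.7523 = 30.5 mg/L.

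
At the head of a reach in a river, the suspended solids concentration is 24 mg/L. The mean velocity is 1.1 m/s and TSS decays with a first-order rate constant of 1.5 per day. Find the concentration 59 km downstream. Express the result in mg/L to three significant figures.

9.46 mg/L

Travel time t = 59 km / 1.1 m/s = 5.9e+04/1.1 = 5.364e+04 s = 0.6208 d.
First-order decay: C = 24·exp(−1.5·0.6208) = 24·0.3941 = 9.458 mg/L.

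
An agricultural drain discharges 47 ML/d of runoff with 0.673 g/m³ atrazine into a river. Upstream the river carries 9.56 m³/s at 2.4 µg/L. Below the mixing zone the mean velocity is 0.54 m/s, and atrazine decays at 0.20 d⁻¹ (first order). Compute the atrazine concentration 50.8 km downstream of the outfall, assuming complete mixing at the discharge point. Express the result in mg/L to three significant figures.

47 ML/d = 0.544 m³/s.
2.4 µg/L = 0.0024 mg/L.
After complete mixing, C₀ = (0.544·0.673 + 9.56·0.0024) / 10.1 = 0.0385 mg/L.
Travel time t = 5.08e+04 m / 0.54 m/s = 9.407e+04 s = 1.089 d.
C = 0.0385·exp(−0.20·1.089) = 0.0385·0.8043 = 0.03097 mg/L.

0.0310 mg/L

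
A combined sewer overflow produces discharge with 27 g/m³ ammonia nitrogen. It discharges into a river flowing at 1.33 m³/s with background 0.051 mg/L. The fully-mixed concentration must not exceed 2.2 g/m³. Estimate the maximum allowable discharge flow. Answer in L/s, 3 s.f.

115 L/s

Mass balance at complete mixing: C_std·(Q_w + Q_r) = Q_w·C_e + Q_r·C_b.
Rearranging, Q_w = Q_r·(C_std − C_b)/(C_e − C_std) = 1.33·(2.2 − 0.051) / (27 − 2.2) = 0.1152 m³/s.
= 115.2 L/s.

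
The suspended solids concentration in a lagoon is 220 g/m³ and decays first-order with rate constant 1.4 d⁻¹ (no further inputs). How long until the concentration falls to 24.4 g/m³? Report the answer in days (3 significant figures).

t = ln(C₀/C)/k = ln(220/24.4)/1.4 = 2.199/1.4 = 1.571 d.

1.57 d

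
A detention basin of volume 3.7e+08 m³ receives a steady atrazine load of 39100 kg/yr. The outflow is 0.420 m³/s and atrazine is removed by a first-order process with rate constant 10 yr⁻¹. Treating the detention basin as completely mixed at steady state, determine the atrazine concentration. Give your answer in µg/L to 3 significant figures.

10.5 µg/L

Outflow Q = 0.420 m³/s × 3.156e+07 s/yr = 1.325e+07 m³/yr.
Steady-state CSTR mass balance: W = Q·C + k·V·C, so C = W/(Q + kV).
Q + kV = 1.325e+07 + 10·3.7e+08 = 3.713e+09 m³/yr.
C = 39100/3.713e+09 = 1.053e-05 kg/m³ = 0.01053 mg/L = 10.53 µg/L.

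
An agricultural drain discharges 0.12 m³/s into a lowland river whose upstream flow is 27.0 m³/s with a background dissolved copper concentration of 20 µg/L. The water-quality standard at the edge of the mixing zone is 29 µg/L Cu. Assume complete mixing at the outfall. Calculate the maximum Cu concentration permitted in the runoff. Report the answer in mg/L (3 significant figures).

2.05 mg/L

20 µg/L = 0.02 mg/L.
29 µg/L = 0.029 mg/L.
Mass balance: 0.029·27.12 = 0.12·Cₑ + 27·0.02.
Cₑ = (0.7865 − 0.54) / 0.12 = 2.054 mg/L.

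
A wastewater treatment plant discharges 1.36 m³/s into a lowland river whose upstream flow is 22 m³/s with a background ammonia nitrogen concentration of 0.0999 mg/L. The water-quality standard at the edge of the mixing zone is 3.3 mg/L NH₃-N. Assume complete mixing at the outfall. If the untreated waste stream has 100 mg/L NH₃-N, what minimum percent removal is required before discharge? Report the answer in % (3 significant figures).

Mass balance: 3.3·23.36 = 1.36·Cₑ + 22·0.0999.
Cₑ = (77.09 − 2.198) / 1.36 = 55.07 mg/L.
Required removal = 1 − 55.07/100 = 44.93 %.

44.9 %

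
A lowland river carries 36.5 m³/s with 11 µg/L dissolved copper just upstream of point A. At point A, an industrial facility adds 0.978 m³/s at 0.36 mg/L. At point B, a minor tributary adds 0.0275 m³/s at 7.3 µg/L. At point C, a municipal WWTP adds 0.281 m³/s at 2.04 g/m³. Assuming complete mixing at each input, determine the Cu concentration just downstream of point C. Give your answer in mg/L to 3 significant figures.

11 µg/L = 0.011 mg/L.
After input A: C = (36.5·0.011 + 0.978·0.36) / 37.48 = 0.02011 mg/L.
7.3 µg/L = 0.0073 mg/L.
After input B: C = (37.48·0.02011 + 0.0275·0.0073) / 37.51 = 0.0201 mg/L.
After input C: C = (37.51·0.0201 + 0.281·2.04) / 37.79 = 0.03512 mg/L.

0.0351 mg/L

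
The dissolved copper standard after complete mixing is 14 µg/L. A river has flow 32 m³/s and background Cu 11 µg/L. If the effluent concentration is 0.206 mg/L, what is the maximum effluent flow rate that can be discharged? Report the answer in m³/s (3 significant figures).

0.500 m³/s

11 µg/L = 0.011 mg/L.
14 µg/L = 0.014 mg/L.
Mass balance at complete mixing: C_std·(Q_w + Q_r) = Q_w·C_e + Q_r·C_b.
Rearranging, Q_w = Q_r·(C_std − C_b)/(C_e − C_std) = 32·(0.014 − 0.011) / (0.206 − 0.014) = 0.5 m³/s.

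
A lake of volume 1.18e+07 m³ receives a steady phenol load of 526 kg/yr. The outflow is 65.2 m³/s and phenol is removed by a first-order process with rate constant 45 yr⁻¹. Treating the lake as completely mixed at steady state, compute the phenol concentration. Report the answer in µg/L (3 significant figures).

0.203 µg/L

Outflow Q = 65.2 m³/s × 3.156e+07 s/yr = 2.058e+09 m³/yr.
Steady-state CSTR mass balance: W = Q·C + k·V·C, so C = W/(Q + kV).
Q + kV = 2.058e+09 + 45·1.18e+07 = 2.589e+09 m³/yr.
C = 526/2.589e+09 = 2.032e-07 kg/m³ = 0.0002032 mg/L = 0.2032 µg/L.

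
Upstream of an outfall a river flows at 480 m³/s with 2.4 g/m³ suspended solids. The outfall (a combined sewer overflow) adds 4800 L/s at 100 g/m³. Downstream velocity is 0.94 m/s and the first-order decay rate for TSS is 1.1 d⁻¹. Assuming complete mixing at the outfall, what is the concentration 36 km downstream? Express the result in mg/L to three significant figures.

4800 L/s = 4.8 m³/s.
After complete mixing, C₀ = (4.8·100 + 480·2.4) / 484.8 = 3.366 mg/L.
Travel time t = 3.6e+04 m / 0.94 m/s = 3.83e+04 s = 0.4433 d.
C = 3.366·exp(−1.1·0.4433) = 3.366·0.6141 = 2.067 mg/L.

2.07 mg/L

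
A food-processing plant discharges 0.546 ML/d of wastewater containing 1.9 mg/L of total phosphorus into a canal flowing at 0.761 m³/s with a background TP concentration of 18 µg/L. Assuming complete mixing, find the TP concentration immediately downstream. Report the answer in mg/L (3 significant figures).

0.0335 mg/L

0.546 ML/d = 0.006319 m³/s.
18 µg/L = 0.018 mg/L.
By mass balance at complete mixing, C = (0.006319·1.9 + 0.761·0.018) / (0.006319 + 0.761) = 0.0257/0.7673 = 0.0335 mg/L.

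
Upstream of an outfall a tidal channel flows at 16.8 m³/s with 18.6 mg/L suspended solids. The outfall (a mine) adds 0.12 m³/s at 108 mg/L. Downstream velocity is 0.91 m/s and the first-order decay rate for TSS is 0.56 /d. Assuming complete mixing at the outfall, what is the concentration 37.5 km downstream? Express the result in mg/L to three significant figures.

After complete mixing, C₀ = (0.12·108 + 16.8·18.6) / 16.92 = 19.23 mg/L.
Travel time t = 3.75e+04 m / 0.91 m/s = 4.121e+04 s = 0.477 d.
C = 19.23·exp(−0.56·0.477) = 19.23·0.7656 = 14.73 mg/L.

14.7 mg/L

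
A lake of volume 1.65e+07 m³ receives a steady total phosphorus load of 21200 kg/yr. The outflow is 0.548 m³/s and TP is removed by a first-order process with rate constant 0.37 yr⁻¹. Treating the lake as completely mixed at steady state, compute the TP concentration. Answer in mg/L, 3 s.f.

Outflow Q = 0.548 m³/s × 3.156e+07 s/yr = 1.729e+07 m³/yr.
Steady-state CSTR mass balance: W = Q·C + k·V·C, so C = W/(Q + kV).
Q + kV = 1.729e+07 + 0.37·1.65e+07 = 2.34e+07 m³/yr.
C = 21200/2.34e+07 = 0.000906 kg/m³ = 0.906 mg/L.

0.906 mg/L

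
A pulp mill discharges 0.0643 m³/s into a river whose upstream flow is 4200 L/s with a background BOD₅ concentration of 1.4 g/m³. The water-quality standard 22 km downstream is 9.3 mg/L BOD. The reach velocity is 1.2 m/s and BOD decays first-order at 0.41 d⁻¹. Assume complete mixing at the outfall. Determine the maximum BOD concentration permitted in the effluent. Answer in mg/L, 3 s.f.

581 mg/L

4200 L/s = 4.2 m³/s.
Travel time to the compliance point: t = 2.2e+04/1.2 = 1.833e+04 s = 0.2122 d; decay factor exp(−0.41·0.2122) = 0.9167.
So the concentration just after mixing may be at most 9.3/0.9167 = 10.15 mg/L.
Mass balance: 10.15·4.264 = 0.0643·Cₑ + 4.2·1.4.
Cₑ = (43.26 − 5.88) / 0.0643 = 581.4 mg/L.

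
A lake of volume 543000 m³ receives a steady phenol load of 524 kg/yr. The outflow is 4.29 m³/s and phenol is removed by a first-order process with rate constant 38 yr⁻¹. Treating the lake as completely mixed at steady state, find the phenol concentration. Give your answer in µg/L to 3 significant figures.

Outflow Q = 4.29 m³/s × 3.156e+07 s/yr = 1.354e+08 m³/yr.
Steady-state CSTR mass balance: W = Q·C + k·V·C, so C = W/(Q + kV).
Q + kV = 1.354e+08 + 38·543000 = 1.56e+08 m³/yr.
C = 524/1.56e+08 = 3.359e-06 kg/m³ = 0.003359 mg/L = 3.359 µg/L.

3.36 µg/L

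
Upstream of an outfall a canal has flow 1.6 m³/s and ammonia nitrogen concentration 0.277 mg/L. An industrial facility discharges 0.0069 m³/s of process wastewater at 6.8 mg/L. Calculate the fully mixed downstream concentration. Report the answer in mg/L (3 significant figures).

Conservation of mass across the mixing zone: C = (0.0069·6.8 + 1.6·0.277) / (0.0069 + 1.6) = 0.4901/1.607 = 0.305 mg/L.

0.305 mg/L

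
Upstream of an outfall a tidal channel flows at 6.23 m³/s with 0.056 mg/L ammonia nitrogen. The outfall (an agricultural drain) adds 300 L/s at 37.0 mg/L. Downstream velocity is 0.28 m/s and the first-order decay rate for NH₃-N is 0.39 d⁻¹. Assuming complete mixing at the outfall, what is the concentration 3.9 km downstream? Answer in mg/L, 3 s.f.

300 L/s = 0.3 m³/s.
After complete mixing, C₀ = (0.3·37 + 6.23·0.056) / 6.53 = 1.753 mg/L.
Travel time t = 3900 m / 0.28 m/s = 1.393e+04 s = 0.1612 d.
C = 1.753·exp(−0.39·0.1612) = 1.753·0.9391 = 1.646 mg/L.

1.65 mg/L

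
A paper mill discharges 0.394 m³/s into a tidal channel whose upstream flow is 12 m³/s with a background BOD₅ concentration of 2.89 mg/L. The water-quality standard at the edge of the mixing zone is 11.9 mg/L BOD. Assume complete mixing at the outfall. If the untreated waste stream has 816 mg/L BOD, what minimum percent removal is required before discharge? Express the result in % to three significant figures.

Mass balance: 11.9·12.39 = 0.394·Cₑ + 12·2.89.
Cₑ = (147.5 − 34.68) / 0.394 = 286.3 mg/L.
Required removal = 1 − 286.3/816 = 64.91 %.

64.9 %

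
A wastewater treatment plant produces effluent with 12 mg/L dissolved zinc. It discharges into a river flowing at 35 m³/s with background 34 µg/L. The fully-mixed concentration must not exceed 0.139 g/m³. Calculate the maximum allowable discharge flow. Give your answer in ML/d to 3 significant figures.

34 µg/L = 0.034 mg/L.
Mass balance at complete mixing: C_std·(Q_w + Q_r) = Q_w·C_e + Q_r·C_b.
Rearranging, Q_w = Q_r·(C_std − C_b)/(C_e − C_std) = 35·(0.139 − 0.034) / (12 − 0.139) = 0.3098 m³/s.
= 26.77 ML/d.

26.8 ML/d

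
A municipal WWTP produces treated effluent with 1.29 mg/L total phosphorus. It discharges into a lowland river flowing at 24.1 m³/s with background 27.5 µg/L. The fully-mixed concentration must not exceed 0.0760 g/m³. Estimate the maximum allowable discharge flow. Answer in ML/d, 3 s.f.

83.2 ML/d

27.5 µg/L = 0.0275 mg/L.
Mass balance at complete mixing: C_std·(Q_w + Q_r) = Q_w·C_e + Q_r·C_b.
Rearranging, Q_w = Q_r·(C_std − C_b)/(C_e − C_std) = 24.1·(0.076 − 0.0275) / (1.29 − 0.076) = 0.9628 m³/s.
= 83.19 ML/d.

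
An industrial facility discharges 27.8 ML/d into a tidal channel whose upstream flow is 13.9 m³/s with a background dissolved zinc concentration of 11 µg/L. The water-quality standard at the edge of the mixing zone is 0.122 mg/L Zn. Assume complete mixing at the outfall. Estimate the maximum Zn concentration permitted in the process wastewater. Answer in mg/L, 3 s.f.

4.92 mg/L

27.8 ML/d = 0.3218 m³/s.
11 µg/L = 0.011 mg/L.
Mass balance: 0.122·14.22 = 0.3218·Cₑ + 13.9·0.011.
Cₑ = (1.735 − 0.1529) / 0.3218 = 4.917 mg/L.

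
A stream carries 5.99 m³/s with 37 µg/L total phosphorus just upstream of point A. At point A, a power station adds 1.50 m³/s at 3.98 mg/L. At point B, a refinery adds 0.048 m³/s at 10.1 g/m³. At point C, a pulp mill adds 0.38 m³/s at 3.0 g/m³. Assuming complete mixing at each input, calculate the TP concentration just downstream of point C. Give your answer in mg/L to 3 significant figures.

0.987 mg/L

37 µg/L = 0.037 mg/L.
After input A: C = (5.99·0.037 + 1.5·3.98) / 7.49 = 0.8267 mg/L.
After input B: C = (7.49·0.8267 + 0.048·10.1) / 7.538 = 0.8857 mg/L.
After input C: C = (7.538·0.8857 + 0.38·3) / 7.918 = 0.9872 mg/L.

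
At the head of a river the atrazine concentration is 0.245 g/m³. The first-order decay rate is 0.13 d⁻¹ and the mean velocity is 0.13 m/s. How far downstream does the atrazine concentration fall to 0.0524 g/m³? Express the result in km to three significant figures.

From C = C₀·e^(−kt), t = ln(C₀/C)/k = ln(0.245/0.0524)/0.13 = 1.542/0.13 = 11.86 d.
Distance = v·t = 0.13 m/s × 1.025e+06 s = 1.333e+05 m = 133.3 km.

133 km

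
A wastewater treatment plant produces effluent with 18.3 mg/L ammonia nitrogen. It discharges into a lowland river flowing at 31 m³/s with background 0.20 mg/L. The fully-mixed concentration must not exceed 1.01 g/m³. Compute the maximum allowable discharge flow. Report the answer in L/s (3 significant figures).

Mass balance at complete mixing: C_std·(Q_w + Q_r) = Q_w·C_e + Q_r·C_b.
Rearranging, Q_w = Q_r·(C_std − C_b)/(C_e − C_std) = 31·(1.01 − 0.2) / (18.3 − 1.01) = 1.452 m³/s.
= 1452 L/s.

1450 L/s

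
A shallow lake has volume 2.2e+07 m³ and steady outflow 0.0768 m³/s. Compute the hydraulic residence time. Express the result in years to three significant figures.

9.08 yr

Q = 0.0768 m³/s × 3.156e+07 s/yr = 2.424e+06 m³/yr.
Hydraulic residence time τ = V/Q = 2.2e+07/2.424e+06 = 9.077 yr.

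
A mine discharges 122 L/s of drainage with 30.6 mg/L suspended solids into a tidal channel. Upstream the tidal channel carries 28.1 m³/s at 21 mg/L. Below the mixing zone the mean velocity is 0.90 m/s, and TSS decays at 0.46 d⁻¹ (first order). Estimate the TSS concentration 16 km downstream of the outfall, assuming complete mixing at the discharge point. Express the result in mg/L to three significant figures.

122 L/s = 0.122 m³/s.
After complete mixing, C₀ = (0.122·30.6 + 28.1·21) / 28.22 = 21.04 mg/L.
Travel time t = 1.6e+04 m / 0.90 m/s = 1.778e+04 s = 0.2058 d.
C = 21.04·exp(−0.46·0.2058) = 21.04·0.9097 = 19.14 mg/L.

19.1 mg/L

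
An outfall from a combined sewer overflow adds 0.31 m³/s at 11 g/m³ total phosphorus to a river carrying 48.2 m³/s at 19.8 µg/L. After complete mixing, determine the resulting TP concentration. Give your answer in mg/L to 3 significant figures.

0.0900 mg/L

19.8 µg/L = 0.0198 mg/L.
By mass balance at complete mixing, C = (0.31·11 + 48.2·0.0198) / (0.31 + 48.2) = 4.364/48.51 = 0.08997 mg/L.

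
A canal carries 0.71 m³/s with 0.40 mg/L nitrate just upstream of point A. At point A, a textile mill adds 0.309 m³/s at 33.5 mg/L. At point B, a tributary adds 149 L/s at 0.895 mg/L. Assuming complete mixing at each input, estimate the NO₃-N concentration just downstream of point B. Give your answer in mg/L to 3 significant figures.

After input A: C = (0.71·0.4 + 0.309·33.5) / 1.019 = 10.44 mg/L.
149 L/s = 0.149 m³/s.
After input B: C = (1.019·10.44 + 0.149·0.895) / 1.168 = 9.22 mg/L.

9.22 mg/L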